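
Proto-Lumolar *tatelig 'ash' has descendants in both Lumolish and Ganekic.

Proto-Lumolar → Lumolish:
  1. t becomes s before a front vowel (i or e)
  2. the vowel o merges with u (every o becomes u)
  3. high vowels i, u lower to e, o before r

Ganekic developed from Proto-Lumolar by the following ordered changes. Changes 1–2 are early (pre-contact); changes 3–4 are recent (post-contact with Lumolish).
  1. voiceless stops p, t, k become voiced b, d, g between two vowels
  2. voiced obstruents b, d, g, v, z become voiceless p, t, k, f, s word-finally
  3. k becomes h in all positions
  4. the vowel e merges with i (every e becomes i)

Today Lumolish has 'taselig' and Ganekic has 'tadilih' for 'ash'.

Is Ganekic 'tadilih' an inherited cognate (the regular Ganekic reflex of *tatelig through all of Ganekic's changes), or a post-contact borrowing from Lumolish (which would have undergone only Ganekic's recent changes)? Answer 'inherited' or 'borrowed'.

inherited

If inherited, *tatelig would pass through all of Ganekic's changes:
Ganekic: *tatelig
  tatelig → tadelig   [intervocalic voicing]
  tadelig → tadelik   [final devoicing]
  tadelik → tadelih   [unconditioned shift]
  tadelih → tadilih   [vowel merger]
  giving Ganekic tadilih.
If borrowed from Lumolish 'taselig' after the early changes, it would undergo only the recent ones:
  rule 3 (unconditioned shift): no change (taselig)
  rule 4 (vowel merger): taselig → tasilig
  ⇒ as a loan: tasilig
Ganekic 'tadilih' matches the inherited outcome exactly, so it is an inherited cognate, not a loan.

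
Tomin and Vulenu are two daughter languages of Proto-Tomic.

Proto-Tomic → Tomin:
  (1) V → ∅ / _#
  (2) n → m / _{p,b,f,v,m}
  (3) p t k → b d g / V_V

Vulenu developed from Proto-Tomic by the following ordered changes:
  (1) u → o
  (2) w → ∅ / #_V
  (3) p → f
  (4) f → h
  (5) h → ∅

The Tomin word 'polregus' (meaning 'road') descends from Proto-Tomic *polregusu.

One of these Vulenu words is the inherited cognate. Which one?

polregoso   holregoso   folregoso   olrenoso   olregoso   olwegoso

olregoso

Vulenu: *polregusu > polregoso > folregoso > holregoso > olregoso  (by vowel merger, unconditioned shift, unconditioned shift, h-loss)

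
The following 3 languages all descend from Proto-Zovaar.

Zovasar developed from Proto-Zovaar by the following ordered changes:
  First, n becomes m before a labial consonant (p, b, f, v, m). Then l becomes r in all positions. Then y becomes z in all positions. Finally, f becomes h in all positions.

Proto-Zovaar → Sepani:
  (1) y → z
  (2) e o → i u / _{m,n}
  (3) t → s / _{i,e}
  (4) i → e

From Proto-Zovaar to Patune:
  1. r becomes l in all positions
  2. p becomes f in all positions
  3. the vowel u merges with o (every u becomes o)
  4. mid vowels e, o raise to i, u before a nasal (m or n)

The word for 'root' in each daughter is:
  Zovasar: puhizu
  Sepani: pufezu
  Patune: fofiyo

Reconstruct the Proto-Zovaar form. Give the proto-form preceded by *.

Position 4: Zovasar has i, Sepani has e, Patune has i. Zovasar preserves i here (none of its changes turn any other segment into i), so the proto-segment is *i.
Position 1: Zovasar has p, Sepani has p, Patune has f. Zovasar preserves p here (none of its changes turn any other segment into p), so the proto-segment is *p.
Position 3: Zovasar has h, Sepani has f, Patune has f. Sepani preserves f here (none of its changes turn any other segment into f), so the proto-segment is *f.
This points to *pufiyu. Verify forward in each daughter:
Zovasar: *pufiyu
  pufiyu (rule 1 does not apply)
  pufiyu (rule 2 does not apply)
  pufiyu → pufizu   [unconditioned shift]
  pufizu → puhizu   [unconditioned shift]
  giving Zovasar puhizu.
Sepani: *pufiyu
  pufiyu → pufizu   [unconditioned shift]
  pufizu (rule 2 does not apply)
  pufizu (rule 3 does not apply)
  pufizu → pufezu   [vowel merger]
  giving Sepani pufezu.
Patune: *pufiyu
  pufiyu (rule 1 does not apply)
  pufiyu → fufiyu   [unconditioned shift]
  fufiyu → fofiyo   [vowel merger]
  fofiyo (rule 4 does not apply)
  giving Patune fofiyo.
*pufiyu is the unique common source.

*pufiyu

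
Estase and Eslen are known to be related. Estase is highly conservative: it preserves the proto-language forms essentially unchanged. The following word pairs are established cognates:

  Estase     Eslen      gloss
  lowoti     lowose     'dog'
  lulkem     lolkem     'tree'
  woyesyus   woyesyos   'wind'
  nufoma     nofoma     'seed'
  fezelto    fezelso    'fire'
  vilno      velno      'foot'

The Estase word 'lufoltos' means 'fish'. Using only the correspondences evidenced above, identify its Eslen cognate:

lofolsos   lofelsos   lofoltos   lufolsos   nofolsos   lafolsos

lofolsos

nufoma ~ nofoma — Estase u corresponds to Eslen o after a consonant, before a labial obstruent.
fezelto ~ fezelso — Estase t corresponds to Eslen s after a consonant, before a back vowel.
Applying these to Estase 'lufoltos':
  lufoltos → lofoltos   (u→o after a consonant, before a labial obstruent)
  lofoltos → lofolsos   (t→s after a consonant, before a back vowel)
So the Eslen cognate is 'lofolsos'.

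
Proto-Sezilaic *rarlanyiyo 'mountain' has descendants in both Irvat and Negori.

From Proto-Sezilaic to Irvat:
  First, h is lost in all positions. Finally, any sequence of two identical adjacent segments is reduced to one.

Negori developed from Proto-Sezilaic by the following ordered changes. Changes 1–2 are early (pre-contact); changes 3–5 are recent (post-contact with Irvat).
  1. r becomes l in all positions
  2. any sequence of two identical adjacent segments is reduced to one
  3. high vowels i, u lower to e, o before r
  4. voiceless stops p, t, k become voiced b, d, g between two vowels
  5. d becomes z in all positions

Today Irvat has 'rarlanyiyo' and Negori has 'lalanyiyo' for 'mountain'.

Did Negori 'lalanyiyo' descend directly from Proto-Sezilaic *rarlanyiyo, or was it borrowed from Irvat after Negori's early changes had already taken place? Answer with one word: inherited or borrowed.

inherited

If inherited, *rarlanyiyo would pass through all of Negori's changes:
Negori: *rarlanyiyo
  rarlanyiyo → lallanyiyo   [unconditioned shift]
  lallanyiyo → lalanyiyo   [degemination]
  lalanyiyo (rule 3 does not apply)
  lalanyiyo (rule 4 does not apply)
  lalanyiyo (rule 5 does not apply)
  giving Negori lalanyiyo.
If borrowed from Irvat 'rarlanyiyo' after the early changes, it would undergo only the recent ones:
  rule 3 (pre-rhotic lowering): no change (rarlanyiyo)
  rule 4 (intervocalic voicing): no change (rarlanyiyo)
  rule 5 (unconditioned shift): no change (rarlanyiyo)
  ⇒ as a loan: rarlanyiyo
Negori 'lalanyiyo' matches the inherited outcome exactly, so it is an inherited cognate, not a loan.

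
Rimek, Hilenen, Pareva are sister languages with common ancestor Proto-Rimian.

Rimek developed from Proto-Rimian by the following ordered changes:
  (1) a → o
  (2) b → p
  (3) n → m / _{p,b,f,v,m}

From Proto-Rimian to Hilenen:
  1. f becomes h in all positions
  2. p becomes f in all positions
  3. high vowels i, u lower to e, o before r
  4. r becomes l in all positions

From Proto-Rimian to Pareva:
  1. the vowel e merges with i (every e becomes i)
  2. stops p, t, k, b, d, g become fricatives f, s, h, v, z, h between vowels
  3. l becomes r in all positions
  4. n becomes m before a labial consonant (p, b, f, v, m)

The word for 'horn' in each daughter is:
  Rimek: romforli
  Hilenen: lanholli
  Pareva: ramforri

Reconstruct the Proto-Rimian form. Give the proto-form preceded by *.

Position 1: Rimek has r, Hilenen has l, Pareva has r. Rimek preserves r here (none of its changes turn any other segment into r), so the proto-segment is *r.
Position 3: Rimek has m, Hilenen has n, Pareva has m. Hilenen preserves n here (none of its changes turn any other segment into n), so the proto-segment is *n.
This points to *ranforli. Verify forward in each daughter:
Rimek: *ranforli
  ranforli → ronforli   [vowel merger]
  ronforli (rule 2 does not apply)
  ronforli → romforli   [nasal place assimilation]
  giving Rimek romforli.
Hilenen: *ranforli > ranhorli > lanholli  (by unconditioned shift, unconditioned shift)
Pareva: start from *ranforli.
  rule 1: no change — ranforli
  rule 2: no change — ranforli
  rule 3 (unconditioned shift): ranforli → ranforri
  rule 4 (nasal place assimilation): ranforri → ramforri
  ⇒ Pareva ramforri
Only *ranforli yields all of Rimek romforli, Hilenen lanholli, Pareva ramforri.

*ranforli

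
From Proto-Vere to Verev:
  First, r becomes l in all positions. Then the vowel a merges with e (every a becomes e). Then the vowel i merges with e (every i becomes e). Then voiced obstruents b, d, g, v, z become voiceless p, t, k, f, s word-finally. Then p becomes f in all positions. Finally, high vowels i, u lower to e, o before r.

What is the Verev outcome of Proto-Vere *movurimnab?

Verev: start from *movurimnab.
  rule 1 (unconditioned shift): movurimnab → movulimnab
  rule 2 (vowel merger): movulimnab → movulimneb
  rule 3 (vowel merger): movulimneb → movulemneb
  rule 4 (final devoicing): movulemneb → movulemnep
  rule 5 (unconditioned shift): movulemnep → movulemnef
  rule 6: no change — movulemnef
  ⇒ Verev movulemnef

movulemnef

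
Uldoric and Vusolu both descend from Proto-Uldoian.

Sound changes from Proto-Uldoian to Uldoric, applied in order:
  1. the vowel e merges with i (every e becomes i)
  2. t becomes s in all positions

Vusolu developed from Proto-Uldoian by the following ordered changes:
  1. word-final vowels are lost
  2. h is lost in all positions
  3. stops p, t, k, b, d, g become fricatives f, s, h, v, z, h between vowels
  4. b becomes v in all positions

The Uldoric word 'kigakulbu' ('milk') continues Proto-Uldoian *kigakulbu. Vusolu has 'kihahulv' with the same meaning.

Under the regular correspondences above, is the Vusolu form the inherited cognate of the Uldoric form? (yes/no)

Derive the expected Vusolu reflex of *kigakulbu:
Vusolu: start from *kigakulbu.
  rule 1 (apocope): kigakulbu → kigakulb
  rule 2: no change — kigakulb
  rule 3 (intervocalic lenition): kigakulb → kihahulb
  rule 4 (unconditioned shift): kihahulb → kihahulv
  ⇒ Vusolu kihahulv
Vusolu 'kihahulv' matches the regular reflex exactly, so the pair is cognate.

yes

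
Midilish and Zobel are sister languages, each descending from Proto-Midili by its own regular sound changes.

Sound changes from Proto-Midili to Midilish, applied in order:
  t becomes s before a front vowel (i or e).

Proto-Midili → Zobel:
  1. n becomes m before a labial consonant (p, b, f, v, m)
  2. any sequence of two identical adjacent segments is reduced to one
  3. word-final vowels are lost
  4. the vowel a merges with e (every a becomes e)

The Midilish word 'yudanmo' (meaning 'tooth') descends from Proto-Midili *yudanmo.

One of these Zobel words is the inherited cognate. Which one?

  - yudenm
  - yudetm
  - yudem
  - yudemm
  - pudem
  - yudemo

yudem

Zobel: *yudanmo
  yudanmo → yudammo   [nasal place assimilation]
  yudammo → yudamo   [degemination]
  yudamo → yudam   [apocope]
  yudam → yudem   [vowel merger]
  giving Zobel yudem.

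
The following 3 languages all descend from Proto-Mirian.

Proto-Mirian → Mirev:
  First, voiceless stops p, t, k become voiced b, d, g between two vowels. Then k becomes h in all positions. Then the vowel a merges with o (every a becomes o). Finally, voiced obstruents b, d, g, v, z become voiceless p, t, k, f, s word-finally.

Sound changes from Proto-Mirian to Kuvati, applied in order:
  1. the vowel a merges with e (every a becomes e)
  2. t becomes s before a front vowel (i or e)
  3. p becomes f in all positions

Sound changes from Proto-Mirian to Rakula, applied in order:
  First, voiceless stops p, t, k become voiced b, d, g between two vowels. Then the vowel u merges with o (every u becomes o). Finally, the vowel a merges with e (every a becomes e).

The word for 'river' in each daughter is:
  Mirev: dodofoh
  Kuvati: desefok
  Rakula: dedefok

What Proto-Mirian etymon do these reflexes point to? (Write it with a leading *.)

*datafok

Position 2: Mirev has o, Kuvati has e, Rakula has e. Taking the neighbouring segments as reconstructed: Mirev o could go back to *a or *o; Kuvati e could go back to *a or *e; Rakula e could go back to *a or *e — the one source consistent with every daughter is *a.
Position 7: Mirev has h, Kuvati has k, Rakula has k. Kuvati preserves k here (none of its changes turn any other segment into k), so the proto-segment is *k.
This points to *datafok. Verify forward in each daughter:
Mirev: *datafok > dadafok > dadafoh > dodofoh  (by intervocalic voicing, unconditioned shift, vowel merger)
Kuvati: start from *datafok.
  rule 1 (vowel merger): datafok → detefok
  rule 2 (palatalisation): detefok → desefok
  rule 3: no change — desefok
  ⇒ Kuvati desefok
Rakula: *datafok
  datafok → dadafok   [intervocalic voicing]
  dadafok (rule 2 does not apply)
  dadafok → dedefok   [vowel merger]
  giving Rakula dedefok.
No other proto-form is consistent with every reflex, so the reconstruction is *datafok.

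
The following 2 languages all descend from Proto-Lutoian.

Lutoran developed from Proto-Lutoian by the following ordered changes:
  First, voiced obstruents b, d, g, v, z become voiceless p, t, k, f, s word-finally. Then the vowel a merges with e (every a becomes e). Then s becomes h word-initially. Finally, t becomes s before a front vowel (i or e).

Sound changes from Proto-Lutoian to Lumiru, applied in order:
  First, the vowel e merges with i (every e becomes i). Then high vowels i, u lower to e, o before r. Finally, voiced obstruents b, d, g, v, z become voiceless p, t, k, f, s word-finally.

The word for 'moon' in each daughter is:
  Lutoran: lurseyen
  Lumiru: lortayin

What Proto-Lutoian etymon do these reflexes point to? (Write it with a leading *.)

*lurtayen

Position 5: Lutoran has e, Lumiru has a. Lumiru preserves a here (none of its changes turn any other segment into a), so the proto-segment is *a.
Position 4: Lutoran has s, Lumiru has t. Taking the neighbouring segments as reconstructed: Lutoran s could go back to *t or *s; Lumiru t can only go back to *t — the one source consistent with every daughter is *t.
Position 2: Lutoran has u, Lumiru has o. Lutoran preserves u here (none of its changes turn any other segment into u), so the proto-segment is *u.
This points to *lurtayen. Verify forward in each daughter:
Lutoran: start from *lurtayen.
  rule 1: no change — lurtayen
  rule 2 (vowel merger): lurtayen → lurteyen
  rule 3: no change — lurteyen
  rule 4 (palatalisation): lurteyen → lurseyen
  ⇒ Lutoran lurseyen
Lumiru: start from *lurtayen.
  rule 1 (vowel merger): lurtayen → lurtayin
  rule 2 (pre-rhotic lowering): lurtayin → lortayin
  rule 3: no change — lortayin
  ⇒ Lumiru lortayin
Only *lurtayen yields all of Lutoran lurseyen, Lumiru lortayin.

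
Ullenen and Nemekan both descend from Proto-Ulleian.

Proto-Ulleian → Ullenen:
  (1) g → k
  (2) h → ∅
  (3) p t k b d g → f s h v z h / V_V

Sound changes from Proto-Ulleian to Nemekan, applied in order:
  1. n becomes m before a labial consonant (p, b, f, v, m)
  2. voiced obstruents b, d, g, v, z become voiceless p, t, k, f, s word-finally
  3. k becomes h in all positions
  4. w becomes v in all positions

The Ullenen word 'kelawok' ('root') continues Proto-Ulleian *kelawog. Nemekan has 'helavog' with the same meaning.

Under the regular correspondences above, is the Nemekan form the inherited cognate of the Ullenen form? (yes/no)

Derive the expected Nemekan reflex of *kelawog:
Nemekan: *kelawog
  kelawog (rule 1 does not apply)
  kelawog → kelawok   [final devoicing]
  kelawok → helawoh   [unconditioned shift]
  helawoh → helavoh   [unconditioned shift]
  giving Nemekan helavoh.
The regular Nemekan reflex would be 'helavoh', but the attested form is 'helavog'. The correspondence is irregular, so they are not cognates (the Nemekan form has a different source).

no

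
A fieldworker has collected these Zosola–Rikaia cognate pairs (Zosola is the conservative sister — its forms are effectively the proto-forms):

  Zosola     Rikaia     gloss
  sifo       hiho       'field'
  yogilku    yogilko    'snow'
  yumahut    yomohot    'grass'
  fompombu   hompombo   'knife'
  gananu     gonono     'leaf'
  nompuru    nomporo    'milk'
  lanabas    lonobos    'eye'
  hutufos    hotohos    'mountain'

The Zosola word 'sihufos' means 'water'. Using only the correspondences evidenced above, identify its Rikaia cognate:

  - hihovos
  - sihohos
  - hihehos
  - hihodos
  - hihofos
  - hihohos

sifo ~ hiho — Zosola s corresponds to Rikaia h word-initially before a front vowel.
hutufos ~ hotohos — Zosola u corresponds to Rikaia o after a consonant, before a labial obstruent.
sifo ~ hiho, hutufos ~ hotohos — Zosola f corresponds to Rikaia h between vowels (before a back vowel).
Applying these to Zosola 'sihufos':
  sihufos → hihufos   (s→h word-initially before a front vowel)
  hihufos → hihofos   (u→o after a consonant, before a labial obstruent)
  hihofos → hihohos   (f→h between vowels (before a back vowel))
So the Rikaia cognate is 'hihohos'.

hihohos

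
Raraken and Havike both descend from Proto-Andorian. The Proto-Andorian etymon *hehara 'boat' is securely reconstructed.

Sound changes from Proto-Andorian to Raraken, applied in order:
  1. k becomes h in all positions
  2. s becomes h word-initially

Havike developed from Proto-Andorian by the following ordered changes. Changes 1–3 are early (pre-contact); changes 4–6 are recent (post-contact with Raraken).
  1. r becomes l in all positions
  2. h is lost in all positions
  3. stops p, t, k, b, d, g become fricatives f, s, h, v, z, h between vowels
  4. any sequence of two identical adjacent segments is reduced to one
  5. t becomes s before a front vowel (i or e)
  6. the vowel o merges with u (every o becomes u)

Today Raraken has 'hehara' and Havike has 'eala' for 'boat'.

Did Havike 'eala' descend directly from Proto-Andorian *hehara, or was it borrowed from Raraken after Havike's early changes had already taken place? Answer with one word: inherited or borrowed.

inherited

If inherited, *hehara would pass through all of Havike's changes:
Havike: *hehara
  hehara → hehala   [unconditioned shift]
  hehala → eala   [h-loss]
  eala (rule 3 does not apply)
  eala (rule 4 does not apply)
  eala (rule 5 does not apply)
  eala (rule 6 does not apply)
  giving Havike eala.
If borrowed from Raraken 'hehara' after the early changes, it would undergo only the recent ones:
  rule 4 (degemination): no change (hehara)
  rule 5 (palatalisation): no change (hehara)
  rule 6 (vowel merger): no change (hehara)
  ⇒ as a loan: hehara
Havike 'eala' matches the inherited outcome exactly, so it is an inherited cognate, not a loan.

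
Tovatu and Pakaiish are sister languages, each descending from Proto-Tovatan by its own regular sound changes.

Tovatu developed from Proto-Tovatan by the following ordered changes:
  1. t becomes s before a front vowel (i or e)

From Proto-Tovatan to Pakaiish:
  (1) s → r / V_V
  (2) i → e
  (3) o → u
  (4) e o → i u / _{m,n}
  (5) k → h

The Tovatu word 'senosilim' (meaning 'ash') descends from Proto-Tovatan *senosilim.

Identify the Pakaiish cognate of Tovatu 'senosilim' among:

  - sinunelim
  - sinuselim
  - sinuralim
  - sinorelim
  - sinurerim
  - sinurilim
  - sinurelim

sinurelim

Pakaiish: start from *senosilim.
  rule 1 (rhotacism): senosilim → senorilim
  rule 2 (vowel merger): senorilim → senorelem
  rule 3 (vowel merger): senorelem → senurelem
  rule 4 (pre-nasal raising): senurelem → sinurelim
  rule 5: no change — sinurelim
  ⇒ Pakaiish sinurelim
The other candidates each miss or misapply at least one Pakaiish change.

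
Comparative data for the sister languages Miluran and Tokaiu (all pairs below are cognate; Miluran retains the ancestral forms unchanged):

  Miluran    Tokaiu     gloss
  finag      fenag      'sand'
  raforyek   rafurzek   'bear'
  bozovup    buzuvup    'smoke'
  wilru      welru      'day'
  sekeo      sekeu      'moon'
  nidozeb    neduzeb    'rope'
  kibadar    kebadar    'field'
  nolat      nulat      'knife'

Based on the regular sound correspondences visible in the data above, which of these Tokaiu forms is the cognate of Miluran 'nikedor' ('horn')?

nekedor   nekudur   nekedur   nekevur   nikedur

wilru ~ welru, nidozeb ~ neduzeb — Miluran i corresponds to Tokaiu e after a consonant, before a consonant other than r, m, n, p, b, f, v.
raforyek ~ rafurzek — Miluran o corresponds to Tokaiu u after a consonant, before r.
Applying these to Miluran 'nikedor':
  nikedor → nekedor   (i→e after a consonant, before a consonant other than r, m, n, p, b, f, v)
  nekedor → nekedur   (o→u after a consonant, before r)
So the Tokaiu cognate is 'nekedur'.

nekedur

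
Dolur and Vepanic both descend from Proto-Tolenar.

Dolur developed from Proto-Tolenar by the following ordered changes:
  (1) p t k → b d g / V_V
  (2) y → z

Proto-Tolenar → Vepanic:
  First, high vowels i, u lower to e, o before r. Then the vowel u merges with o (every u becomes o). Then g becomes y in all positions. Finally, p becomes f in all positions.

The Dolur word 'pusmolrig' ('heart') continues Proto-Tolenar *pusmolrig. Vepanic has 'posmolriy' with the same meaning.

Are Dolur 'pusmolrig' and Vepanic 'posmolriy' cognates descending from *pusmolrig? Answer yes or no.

Derive the expected Vepanic reflex of *pusmolrig:
Vepanic: *pusmolrig
  pusmolrig (rule 1 does not apply)
  pusmolrig → posmolrig   [vowel merger]
  posmolrig → posmolriy   [unconditioned shift]
  posmolriy → fosmolriy   [unconditioned shift]
  giving Vepanic fosmolriy.
The regular Vepanic reflex would be 'fosmolriy', but the attested form is 'posmolriy'. The correspondence is irregular, so they are not cognates (the Vepanic form has a different source).

no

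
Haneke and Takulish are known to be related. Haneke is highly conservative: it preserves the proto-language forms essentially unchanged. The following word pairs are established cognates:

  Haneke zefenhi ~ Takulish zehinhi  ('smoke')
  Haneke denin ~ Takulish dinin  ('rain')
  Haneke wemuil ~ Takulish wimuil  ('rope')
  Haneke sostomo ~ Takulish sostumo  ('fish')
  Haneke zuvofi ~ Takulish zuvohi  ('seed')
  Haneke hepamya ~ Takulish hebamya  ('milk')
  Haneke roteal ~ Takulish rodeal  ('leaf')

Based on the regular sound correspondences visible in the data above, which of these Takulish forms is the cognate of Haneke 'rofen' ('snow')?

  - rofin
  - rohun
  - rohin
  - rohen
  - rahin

rohin

zefenhi ~ zehinhi — Haneke f corresponds to Takulish h between vowels (before a front vowel).
zefenhi ~ zehinhi, denin ~ dinin — Haneke e corresponds to Takulish i after a consonant, before a nasal.
Applying these to Haneke 'rofen':
  rofen → rohen   (f→h between vowels (before a front vowel))
  rohen → rohin   (e→i after a consonant, before a nasal)
So the Takulish cognate is 'rohin'.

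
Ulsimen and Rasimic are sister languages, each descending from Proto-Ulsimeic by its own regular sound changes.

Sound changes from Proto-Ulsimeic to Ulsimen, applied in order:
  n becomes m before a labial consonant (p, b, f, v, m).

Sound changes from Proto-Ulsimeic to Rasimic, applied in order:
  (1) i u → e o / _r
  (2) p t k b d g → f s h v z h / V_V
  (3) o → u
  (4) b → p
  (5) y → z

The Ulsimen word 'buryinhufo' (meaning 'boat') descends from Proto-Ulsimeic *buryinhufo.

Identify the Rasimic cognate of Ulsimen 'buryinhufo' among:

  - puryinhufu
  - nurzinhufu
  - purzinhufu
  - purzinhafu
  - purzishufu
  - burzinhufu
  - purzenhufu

Rasimic: *buryinhufo
  buryinhufo → boryinhufo   [pre-rhotic lowering]
  boryinhufo (rule 2 does not apply)
  boryinhufo → buryinhufu   [vowel merger]
  buryinhufu → puryinhufu   [unconditioned shift]
  puryinhufu → purzinhufu   [unconditioned shift]
  giving Rasimic purzinhufu.
The other candidates each miss or misapply at least one Rasimic change.

purzinhufu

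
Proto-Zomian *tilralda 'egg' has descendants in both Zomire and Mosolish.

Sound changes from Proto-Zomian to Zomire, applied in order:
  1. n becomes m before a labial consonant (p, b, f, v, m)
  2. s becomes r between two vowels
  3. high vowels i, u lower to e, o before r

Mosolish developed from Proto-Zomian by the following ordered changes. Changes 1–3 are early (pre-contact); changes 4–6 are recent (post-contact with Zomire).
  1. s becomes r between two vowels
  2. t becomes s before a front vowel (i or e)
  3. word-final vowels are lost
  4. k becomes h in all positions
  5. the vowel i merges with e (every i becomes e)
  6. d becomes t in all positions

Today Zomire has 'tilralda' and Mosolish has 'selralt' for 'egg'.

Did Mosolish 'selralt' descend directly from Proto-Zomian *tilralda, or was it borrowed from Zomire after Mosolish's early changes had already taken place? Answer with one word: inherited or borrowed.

If inherited, *tilralda would pass through all of Mosolish's changes:
Mosolish: *tilralda
  tilralda (rule 1 does not apply)
  tilralda → silralda   [palatalisation]
  silralda → silrald   [apocope]
  silrald (rule 4 does not apply)
  silrald → selrald   [vowel merger]
  selrald → selralt   [unconditioned shift]
  giving Mosolish selralt.
If borrowed from Zomire 'tilralda' after the early changes, it would undergo only the recent ones:
  rule 4 (unconditioned shift): no change (tilralda)
  rule 5 (vowel merger): tilralda → telralda
  rule 6 (unconditioned shift): telralda → telralta
  ⇒ as a loan: telralta
Mosolish 'selralt' matches the inherited outcome exactly, so it is an inherited cognate, not a loan.

inherited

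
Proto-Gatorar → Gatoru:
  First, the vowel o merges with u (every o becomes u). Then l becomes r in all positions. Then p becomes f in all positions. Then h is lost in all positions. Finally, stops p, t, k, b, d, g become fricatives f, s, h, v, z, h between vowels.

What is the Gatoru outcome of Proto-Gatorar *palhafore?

Gatoru: *palhafore
  palhafore → palhafure   [vowel merger]
  palhafure → parhafure   [unconditioned shift]
  parhafure → farhafure   [unconditioned shift]
  farhafure → farafure   [h-loss]
  farafure (rule 5 does not apply)
  giving Gatoru farafure.

farafure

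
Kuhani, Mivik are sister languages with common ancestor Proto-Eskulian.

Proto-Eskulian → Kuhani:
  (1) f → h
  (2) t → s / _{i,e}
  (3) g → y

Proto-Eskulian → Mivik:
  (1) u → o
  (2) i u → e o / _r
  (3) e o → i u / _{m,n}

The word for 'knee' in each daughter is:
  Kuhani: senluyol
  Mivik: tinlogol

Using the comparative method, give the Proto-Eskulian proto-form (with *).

Position 1: Kuhani has s, Mivik has t. Mivik preserves t here (none of its changes turn any other segment into t), so the proto-segment is *t.
Position 6: Kuhani has y, Mivik has g. Mivik preserves g here (none of its changes turn any other segment into g), so the proto-segment is *g.
Position 2: Kuhani has e, Mivik has i. Kuhani preserves e here (none of its changes turn any other segment into e), so the proto-segment is *e.
This points to *tenlugol. Verify forward in each daughter:
Kuhani: *tenlugol > senlugol > senluyol  (by palatalisation, unconditioned shift)
Mivik: *tenlugol
  tenlugol → tenlogol   [vowel merger]
  tenlogol (rule 2 does not apply)
  tenlogol → tinlogol   [pre-nasal raising]
  giving Mivik tinlogol.
*tenlugol is the unique common source.

*tenlugol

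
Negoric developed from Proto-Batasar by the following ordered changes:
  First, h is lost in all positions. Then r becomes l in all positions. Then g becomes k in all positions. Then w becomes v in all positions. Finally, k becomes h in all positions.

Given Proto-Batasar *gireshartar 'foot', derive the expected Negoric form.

hilesaltal

Negoric: start from *gireshartar.
  rule 1 (h-loss): gireshartar → giresartar
  rule 2 (unconditioned shift): giresartar → gilesaltal
  rule 3 (unconditioned shift): gilesaltal → kilesaltal
  rule 4: no change — kilesaltal
  rule 5 (unconditioned shift): kilesaltal → hilesaltal
  ⇒ Negoric hilesaltal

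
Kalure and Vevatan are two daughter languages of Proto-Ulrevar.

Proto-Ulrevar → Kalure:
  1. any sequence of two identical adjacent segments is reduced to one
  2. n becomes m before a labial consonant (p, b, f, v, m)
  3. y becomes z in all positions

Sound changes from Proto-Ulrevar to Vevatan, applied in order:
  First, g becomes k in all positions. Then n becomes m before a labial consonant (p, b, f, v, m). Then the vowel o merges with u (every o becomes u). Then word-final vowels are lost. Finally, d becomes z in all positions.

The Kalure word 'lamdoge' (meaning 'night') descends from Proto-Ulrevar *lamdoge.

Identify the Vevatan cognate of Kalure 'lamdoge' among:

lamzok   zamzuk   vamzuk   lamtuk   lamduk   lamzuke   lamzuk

lamzuk

Vevatan: *lamdoge > lamdoke > lamduke > lamduk > lamzuk  (by unconditioned shift, vowel merger, apocope, unconditioned shift)
Among the options, 'lamzuk' alone shows every Vevatan change applied in order.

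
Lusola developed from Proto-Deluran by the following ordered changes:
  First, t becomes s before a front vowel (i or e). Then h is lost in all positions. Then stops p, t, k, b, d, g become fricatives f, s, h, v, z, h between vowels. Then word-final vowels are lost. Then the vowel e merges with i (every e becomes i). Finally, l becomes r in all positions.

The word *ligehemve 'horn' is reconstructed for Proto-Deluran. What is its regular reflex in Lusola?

Lusola: start from *ligehemve.
  rule 1: no change — ligehemve
  rule 2 (h-loss): ligehemve → ligeemve
  rule 3 (intervocalic lenition): ligeemve → liheemve
  rule 4 (apocope): liheemve → liheemv
  rule 5 (vowel merger): liheemv → lihiimv
  rule 6 (unconditioned shift): lihiimv → rihiimv
  ⇒ Lusola rihiimv

rihiimv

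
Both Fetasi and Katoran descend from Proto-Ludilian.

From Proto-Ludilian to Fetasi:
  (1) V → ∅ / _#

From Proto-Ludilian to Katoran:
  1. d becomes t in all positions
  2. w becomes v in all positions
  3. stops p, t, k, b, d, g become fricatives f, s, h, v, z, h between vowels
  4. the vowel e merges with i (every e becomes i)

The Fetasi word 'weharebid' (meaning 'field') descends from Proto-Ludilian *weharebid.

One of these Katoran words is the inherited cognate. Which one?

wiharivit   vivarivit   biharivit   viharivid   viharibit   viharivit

Katoran: start from *weharebid.
  rule 1 (unconditioned shift): weharebid → weharebit
  rule 2 (unconditioned shift): weharebit → veharebit
  rule 3 (intervocalic lenition): veharebit → veharevit
  rule 4 (vowel merger): veharevit → viharivit
  ⇒ Katoran viharivit
Only 'viharivit' matches the regular Katoran development of *weharebid.

viharivit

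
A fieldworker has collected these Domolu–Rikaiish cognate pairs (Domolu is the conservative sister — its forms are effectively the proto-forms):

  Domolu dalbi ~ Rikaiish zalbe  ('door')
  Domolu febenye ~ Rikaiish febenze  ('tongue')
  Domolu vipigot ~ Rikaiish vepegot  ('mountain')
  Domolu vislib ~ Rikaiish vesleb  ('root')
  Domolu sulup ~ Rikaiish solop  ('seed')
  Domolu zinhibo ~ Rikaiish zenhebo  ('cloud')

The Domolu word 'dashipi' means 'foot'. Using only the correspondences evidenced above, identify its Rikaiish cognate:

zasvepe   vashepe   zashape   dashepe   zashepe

zashepe

dalbi ~ zalbe — Domolu d corresponds to Rikaiish z word-initially before a back vowel.
vipigot ~ vepegot — Domolu i corresponds to Rikaiish e after a consonant, before a labial obstruent.
dalbi ~ zalbe — Domolu i corresponds to Rikaiish e word-finally.
Applying these to Domolu 'dashipi':
  dashipi → zashipi   (d→z word-initially before a back vowel)
  zashipi → zashepi   (i→e after a consonant, before a labial obstruent)
  zashepi → zashepe   (i→e word-finally)
So the Rikaiish cognate is 'zashepe'.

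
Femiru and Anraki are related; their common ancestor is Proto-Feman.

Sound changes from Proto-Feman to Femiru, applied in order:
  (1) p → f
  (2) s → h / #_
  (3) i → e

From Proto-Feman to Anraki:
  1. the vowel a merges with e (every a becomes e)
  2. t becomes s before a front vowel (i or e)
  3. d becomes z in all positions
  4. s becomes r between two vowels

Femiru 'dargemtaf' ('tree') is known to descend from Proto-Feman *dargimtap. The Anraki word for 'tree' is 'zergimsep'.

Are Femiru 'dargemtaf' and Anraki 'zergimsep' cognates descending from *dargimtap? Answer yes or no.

Derive the expected Anraki reflex of *dargimtap:
Anraki: *dargimtap > dergimtep > dergimsep > zergimsep  (by vowel merger, palatalisation, unconditioned shift)
Anraki 'zergimsep' matches the regular reflex exactly, so the pair is cognate.

yes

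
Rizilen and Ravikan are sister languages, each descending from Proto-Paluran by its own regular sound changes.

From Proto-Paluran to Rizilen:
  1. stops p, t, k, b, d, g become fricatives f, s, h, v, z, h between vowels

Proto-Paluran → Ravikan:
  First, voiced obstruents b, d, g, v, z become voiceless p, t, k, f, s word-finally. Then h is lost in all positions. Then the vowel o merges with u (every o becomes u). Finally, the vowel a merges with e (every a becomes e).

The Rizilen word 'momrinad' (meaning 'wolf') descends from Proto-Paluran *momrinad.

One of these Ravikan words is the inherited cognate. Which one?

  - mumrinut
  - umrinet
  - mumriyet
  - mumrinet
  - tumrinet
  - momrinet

Ravikan: start from *momrinad.
  rule 1 (final devoicing): momrinad → momrinat
  rule 2: no change — momrinat
  rule 3 (vowel merger): momrinat → mumrinat
  rule 4 (vowel merger): mumrinat → mumrinet
  ⇒ Ravikan mumrinet
Among the options, 'mumrinet' alone shows every Ravikan change applied in order.

mumrinet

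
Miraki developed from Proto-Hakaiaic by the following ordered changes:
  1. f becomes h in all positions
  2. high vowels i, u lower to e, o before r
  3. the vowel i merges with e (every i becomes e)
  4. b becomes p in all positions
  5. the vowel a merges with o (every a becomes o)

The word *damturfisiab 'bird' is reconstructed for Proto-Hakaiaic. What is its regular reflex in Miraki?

Miraki: *damturfisiab
  damturfisiab → damturhisiab   [unconditioned shift]
  damturhisiab → damtorhisiab   [pre-rhotic lowering]
  damtorhisiab → damtorheseab   [vowel merger]
  damtorheseab → damtorheseap   [unconditioned shift]
  damtorheseap → domtorheseop   [vowel merger]
  giving Miraki domtorheseop.

domtorheseop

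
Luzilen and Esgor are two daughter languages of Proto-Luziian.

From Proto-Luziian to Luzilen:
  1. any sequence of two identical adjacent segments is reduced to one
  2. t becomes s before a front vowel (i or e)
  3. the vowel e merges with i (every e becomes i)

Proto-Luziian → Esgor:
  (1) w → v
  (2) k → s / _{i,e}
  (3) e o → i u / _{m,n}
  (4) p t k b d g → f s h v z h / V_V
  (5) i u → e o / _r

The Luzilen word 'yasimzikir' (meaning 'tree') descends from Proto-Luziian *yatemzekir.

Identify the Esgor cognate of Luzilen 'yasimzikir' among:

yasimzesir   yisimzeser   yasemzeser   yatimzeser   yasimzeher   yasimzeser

Esgor: *yatemzekir > yatemzesir > yatimzesir > yasimzesir > yasimzeser  (by palatalisation, pre-nasal raising, intervocalic lenition, pre-rhotic lowering)

yasimzeser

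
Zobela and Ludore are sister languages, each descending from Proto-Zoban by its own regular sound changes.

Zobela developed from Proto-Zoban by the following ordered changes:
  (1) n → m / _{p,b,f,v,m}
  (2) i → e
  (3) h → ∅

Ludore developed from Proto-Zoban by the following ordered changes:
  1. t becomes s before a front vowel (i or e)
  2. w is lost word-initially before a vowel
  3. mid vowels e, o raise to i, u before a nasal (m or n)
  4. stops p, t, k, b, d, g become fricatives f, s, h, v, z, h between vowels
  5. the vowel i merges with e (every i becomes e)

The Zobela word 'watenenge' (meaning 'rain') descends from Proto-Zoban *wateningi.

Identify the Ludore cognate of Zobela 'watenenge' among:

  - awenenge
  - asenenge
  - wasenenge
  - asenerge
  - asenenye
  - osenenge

Ludore: *wateningi
  wateningi → waseningi   [palatalisation]
  waseningi → aseningi   [glide loss]
  aseningi → asiningi   [pre-nasal raising]
  asiningi (rule 4 does not apply)
  asiningi → asenenge   [vowel merger]
  giving Ludore asenenge.
Among the options, 'asenenge' alone shows every Ludore change applied in order.

asenenge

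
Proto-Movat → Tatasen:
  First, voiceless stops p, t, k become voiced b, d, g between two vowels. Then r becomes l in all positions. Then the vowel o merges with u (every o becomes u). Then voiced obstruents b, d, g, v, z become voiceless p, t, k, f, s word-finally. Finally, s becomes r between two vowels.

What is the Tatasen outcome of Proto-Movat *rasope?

larube

Tatasen: *rasope
  rasope → rasobe   [intervocalic voicing]
  rasobe → lasobe   [unconditioned shift]
  lasobe → lasube   [vowel merger]
  lasube (rule 4 does not apply)
  lasube → larube   [rhotacism]
  giving Tatasen larube.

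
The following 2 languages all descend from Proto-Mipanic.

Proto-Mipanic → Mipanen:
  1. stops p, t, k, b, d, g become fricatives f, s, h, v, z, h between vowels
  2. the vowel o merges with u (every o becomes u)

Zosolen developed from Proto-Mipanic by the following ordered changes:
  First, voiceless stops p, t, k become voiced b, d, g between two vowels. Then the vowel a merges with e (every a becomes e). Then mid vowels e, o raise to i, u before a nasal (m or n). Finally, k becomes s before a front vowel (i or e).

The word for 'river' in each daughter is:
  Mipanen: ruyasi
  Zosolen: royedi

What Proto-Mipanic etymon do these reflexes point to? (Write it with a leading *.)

*royati

Position 2: Mipanen has u, Zosolen has o. Zosolen preserves o here (none of its changes turn any other segment into o), so the proto-segment is *o.
Position 4: Mipanen has a, Zosolen has e. Mipanen preserves a here (none of its changes turn any other segment into a), so the proto-segment is *a.
Position 5: Mipanen has s, Zosolen has d. Taking the neighbouring segments as reconstructed: Mipanen s could go back to *t or *s; Zosolen d could go back to *t or *d — the one source consistent with every daughter is *t.
The remaining positions agree across the daughters. Check the candidate against every language:
Mipanen: *royati
  royati → royasi   [intervocalic lenition]
  royasi → ruyasi   [vowel merger]
  giving Mipanen ruyasi.
Zosolen: *royati > royadi > royedi  (by intervocalic voicing, vowel merger)
No other proto-form is consistent with every reflex, so the reconstruction is *royati.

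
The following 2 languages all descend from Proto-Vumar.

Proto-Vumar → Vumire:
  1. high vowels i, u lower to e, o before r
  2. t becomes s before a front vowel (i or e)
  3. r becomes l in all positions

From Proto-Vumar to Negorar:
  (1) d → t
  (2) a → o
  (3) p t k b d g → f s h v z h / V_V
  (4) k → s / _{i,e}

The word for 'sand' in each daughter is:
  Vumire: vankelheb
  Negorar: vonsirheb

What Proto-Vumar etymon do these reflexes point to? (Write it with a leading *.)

Position 6: Vumire has l, Negorar has r. Negorar preserves r here (none of its changes turn any other segment into r), so the proto-segment is *r.
Position 4: Vumire has k, Negorar has s. Vumire preserves k here (none of its changes turn any other segment into k), so the proto-segment is *k.
Position 2: Vumire has a, Negorar has o. Vumire preserves a here (none of its changes turn any other segment into a), so the proto-segment is *a.
This points to *vankirheb. Verify forward in each daughter:
Vumire: *vankirheb > vankerheb > vankelheb  (by pre-rhotic lowering, unconditioned shift)
Negorar: *vankirheb > vonkirheb > vonsirheb  (by vowel merger, palatalisation)
No other proto-form is consistent with every reflex, so the reconstruction is *vankirheb.

*vankirheb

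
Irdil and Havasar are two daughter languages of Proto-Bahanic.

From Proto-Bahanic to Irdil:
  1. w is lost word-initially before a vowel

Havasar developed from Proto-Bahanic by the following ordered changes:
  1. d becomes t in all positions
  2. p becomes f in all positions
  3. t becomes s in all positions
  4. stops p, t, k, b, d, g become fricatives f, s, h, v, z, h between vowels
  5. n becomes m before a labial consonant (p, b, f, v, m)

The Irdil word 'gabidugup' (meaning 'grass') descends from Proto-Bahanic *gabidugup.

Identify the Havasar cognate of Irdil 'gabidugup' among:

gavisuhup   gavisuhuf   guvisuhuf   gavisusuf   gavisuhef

Havasar: *gabidugup
  gabidugup → gabitugup   [unconditioned shift]
  gabitugup → gabituguf   [unconditioned shift]
  gabituguf → gabisuguf   [unconditioned shift]
  gabisuguf → gavisuhuf   [intervocalic lenition]
  gavisuhuf (rule 5 does not apply)
  giving Havasar gavisuhuf.
The other candidates each miss or misapply at least one Havasar change.

gavisuhuf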